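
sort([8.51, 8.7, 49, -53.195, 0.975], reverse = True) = [49, 8.7, 8.51, 0.975, -53.195]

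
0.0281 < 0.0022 False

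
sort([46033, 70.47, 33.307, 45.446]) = [33.307, 45.446, 70.47, 46033]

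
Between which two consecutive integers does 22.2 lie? 22 and 23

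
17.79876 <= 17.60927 False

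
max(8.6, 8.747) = 8.747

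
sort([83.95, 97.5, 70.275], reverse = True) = [97.5, 83.95, 70.275]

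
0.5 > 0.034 True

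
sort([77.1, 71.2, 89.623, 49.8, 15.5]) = [15.5, 49.8, 71.2, 77.1, 89.623]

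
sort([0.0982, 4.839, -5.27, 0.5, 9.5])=[-5.27, 0.0982, 0.5, 4.839, 9.5]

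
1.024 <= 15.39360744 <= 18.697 True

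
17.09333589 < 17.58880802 True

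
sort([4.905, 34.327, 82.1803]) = [4.905, 34.327, 82.1803]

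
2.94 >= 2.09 True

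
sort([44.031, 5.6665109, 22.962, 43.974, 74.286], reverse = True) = [74.286, 44.031, 43.974, 22.962, 5.6665109]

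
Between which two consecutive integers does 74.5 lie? 74 and 75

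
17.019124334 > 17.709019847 False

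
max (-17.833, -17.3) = -17.3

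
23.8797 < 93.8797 True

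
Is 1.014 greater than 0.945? Yes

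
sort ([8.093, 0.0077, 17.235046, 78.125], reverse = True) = [78.125, 17.235046, 8.093, 0.0077]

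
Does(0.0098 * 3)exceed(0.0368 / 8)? Yes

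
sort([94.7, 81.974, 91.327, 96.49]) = [81.974, 91.327, 94.7, 96.49]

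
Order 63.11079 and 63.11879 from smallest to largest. 63.11079, 63.11879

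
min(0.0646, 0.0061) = 0.0061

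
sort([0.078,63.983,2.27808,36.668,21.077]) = [0.078,2.27808,21.077,36.668,63.983]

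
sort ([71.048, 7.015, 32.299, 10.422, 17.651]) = [7.015, 10.422, 17.651, 32.299, 71.048]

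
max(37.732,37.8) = 37.8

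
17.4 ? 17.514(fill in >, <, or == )<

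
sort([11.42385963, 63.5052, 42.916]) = [11.42385963, 42.916, 63.5052]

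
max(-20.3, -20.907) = -20.3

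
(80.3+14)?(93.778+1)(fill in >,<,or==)<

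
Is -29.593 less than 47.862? Yes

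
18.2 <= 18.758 True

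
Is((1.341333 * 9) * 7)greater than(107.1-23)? Yes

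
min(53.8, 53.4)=53.4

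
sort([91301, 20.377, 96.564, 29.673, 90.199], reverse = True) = [91301, 96.564, 90.199, 29.673, 20.377]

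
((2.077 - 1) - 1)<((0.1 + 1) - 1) True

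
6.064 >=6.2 False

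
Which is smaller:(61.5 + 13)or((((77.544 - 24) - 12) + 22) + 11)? (61.5 + 13)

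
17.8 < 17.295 False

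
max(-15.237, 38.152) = 38.152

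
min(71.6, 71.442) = 71.442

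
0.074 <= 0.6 True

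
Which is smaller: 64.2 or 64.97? 64.2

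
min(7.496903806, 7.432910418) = 7.432910418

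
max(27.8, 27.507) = 27.8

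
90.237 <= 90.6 True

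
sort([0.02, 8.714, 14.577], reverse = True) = [14.577, 8.714, 0.02]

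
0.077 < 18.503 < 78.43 True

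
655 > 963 False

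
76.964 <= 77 True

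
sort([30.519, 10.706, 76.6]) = [10.706, 30.519, 76.6]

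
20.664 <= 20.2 False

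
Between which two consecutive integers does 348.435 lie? 348 and 349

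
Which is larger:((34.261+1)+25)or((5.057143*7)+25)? ((5.057143*7)+25)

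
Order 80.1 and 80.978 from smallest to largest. 80.1, 80.978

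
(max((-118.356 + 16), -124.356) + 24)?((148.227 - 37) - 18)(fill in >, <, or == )<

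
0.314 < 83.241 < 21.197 False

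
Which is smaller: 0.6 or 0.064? 0.064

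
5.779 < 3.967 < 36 False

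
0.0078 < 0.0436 True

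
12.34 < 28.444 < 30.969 True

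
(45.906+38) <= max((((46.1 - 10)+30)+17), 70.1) False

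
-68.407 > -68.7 True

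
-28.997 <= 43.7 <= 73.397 True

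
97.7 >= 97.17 True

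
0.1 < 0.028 False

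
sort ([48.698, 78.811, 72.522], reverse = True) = [78.811, 72.522, 48.698]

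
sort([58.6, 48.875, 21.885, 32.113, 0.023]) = [0.023, 21.885, 32.113, 48.875, 58.6]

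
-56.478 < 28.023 True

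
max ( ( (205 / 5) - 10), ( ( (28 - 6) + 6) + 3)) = 31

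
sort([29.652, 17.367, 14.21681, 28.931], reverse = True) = [29.652, 28.931, 17.367, 14.21681]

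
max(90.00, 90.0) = 90.0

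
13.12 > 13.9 False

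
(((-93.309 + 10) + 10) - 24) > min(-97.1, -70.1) False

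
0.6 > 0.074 True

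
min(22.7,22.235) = 22.235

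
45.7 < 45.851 True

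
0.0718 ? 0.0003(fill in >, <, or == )>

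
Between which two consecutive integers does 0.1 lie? 0 and 1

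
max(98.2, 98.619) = 98.619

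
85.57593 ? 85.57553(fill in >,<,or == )>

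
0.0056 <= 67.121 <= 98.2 True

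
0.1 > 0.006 True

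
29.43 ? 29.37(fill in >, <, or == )>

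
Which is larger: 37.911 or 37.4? 37.911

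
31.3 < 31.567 True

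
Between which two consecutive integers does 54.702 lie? 54 and 55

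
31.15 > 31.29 False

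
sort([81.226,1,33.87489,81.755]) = [1,33.87489,81.226,81.755]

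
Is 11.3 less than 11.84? Yes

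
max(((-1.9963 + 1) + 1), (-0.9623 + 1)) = 0.0377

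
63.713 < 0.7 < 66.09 False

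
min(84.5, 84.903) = 84.5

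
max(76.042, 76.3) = 76.3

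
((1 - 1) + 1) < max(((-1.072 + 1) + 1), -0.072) False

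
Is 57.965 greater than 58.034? No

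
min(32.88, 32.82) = 32.82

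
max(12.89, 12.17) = 12.89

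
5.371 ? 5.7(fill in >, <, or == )<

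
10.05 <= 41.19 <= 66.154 True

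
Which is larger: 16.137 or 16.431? 16.431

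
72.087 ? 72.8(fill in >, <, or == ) <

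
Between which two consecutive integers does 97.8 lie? 97 and 98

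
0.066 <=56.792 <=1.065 False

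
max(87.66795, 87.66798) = 87.66798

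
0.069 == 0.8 False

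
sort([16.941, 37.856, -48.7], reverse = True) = [37.856, 16.941, -48.7]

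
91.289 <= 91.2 False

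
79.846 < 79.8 False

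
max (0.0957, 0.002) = 0.0957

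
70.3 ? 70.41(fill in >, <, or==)<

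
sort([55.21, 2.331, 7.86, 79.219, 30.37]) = [2.331, 7.86, 30.37, 55.21, 79.219]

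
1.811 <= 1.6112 False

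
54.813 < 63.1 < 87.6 True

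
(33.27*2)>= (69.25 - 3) True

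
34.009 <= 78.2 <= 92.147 True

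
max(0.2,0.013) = 0.2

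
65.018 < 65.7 True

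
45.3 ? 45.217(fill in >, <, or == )>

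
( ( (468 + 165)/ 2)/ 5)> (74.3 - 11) False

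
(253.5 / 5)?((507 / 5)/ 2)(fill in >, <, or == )==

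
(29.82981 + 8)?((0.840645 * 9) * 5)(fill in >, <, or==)>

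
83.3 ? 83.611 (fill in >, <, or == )<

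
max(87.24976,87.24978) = 87.24978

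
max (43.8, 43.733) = 43.8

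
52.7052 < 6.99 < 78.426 False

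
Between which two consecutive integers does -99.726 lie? -100 and -99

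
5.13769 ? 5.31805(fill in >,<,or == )<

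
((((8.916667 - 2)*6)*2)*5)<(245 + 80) False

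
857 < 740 False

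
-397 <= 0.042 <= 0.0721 True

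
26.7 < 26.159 False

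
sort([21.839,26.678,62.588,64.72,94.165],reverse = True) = [94.165,64.72,62.588,26.678,21.839]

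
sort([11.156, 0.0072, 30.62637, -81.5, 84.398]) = [-81.5, 0.0072, 11.156, 30.62637, 84.398]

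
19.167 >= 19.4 False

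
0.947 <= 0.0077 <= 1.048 False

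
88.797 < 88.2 False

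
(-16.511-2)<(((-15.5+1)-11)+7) True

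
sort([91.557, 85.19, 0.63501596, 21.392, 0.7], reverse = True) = [91.557, 85.19, 21.392, 0.7, 0.63501596]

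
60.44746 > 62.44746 False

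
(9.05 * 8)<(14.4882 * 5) True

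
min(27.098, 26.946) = 26.946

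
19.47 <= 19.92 True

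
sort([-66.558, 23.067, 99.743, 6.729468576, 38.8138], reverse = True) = [99.743, 38.8138, 23.067, 6.729468576, -66.558]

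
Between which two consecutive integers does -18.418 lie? -19 and -18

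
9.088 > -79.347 True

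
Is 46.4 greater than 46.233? Yes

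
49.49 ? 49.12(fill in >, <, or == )>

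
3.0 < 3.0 False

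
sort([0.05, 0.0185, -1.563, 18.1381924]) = [-1.563, 0.0185, 0.05, 18.1381924]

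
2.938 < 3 True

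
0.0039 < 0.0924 True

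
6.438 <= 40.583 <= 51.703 True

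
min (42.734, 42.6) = 42.6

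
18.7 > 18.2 True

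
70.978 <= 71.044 True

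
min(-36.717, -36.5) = -36.717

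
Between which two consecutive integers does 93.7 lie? 93 and 94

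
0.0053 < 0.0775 True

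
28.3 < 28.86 True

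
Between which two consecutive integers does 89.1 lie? 89 and 90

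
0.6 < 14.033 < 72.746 True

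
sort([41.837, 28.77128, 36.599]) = [28.77128, 36.599, 41.837]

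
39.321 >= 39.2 True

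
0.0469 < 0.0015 False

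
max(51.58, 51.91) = 51.91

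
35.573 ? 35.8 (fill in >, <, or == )<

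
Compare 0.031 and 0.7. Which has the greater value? 0.7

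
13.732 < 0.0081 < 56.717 False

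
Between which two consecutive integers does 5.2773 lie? 5 and 6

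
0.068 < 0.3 True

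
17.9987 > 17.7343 True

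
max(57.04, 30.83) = 57.04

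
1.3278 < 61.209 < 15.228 False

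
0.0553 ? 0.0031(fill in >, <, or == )>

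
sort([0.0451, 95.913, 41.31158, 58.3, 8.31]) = [0.0451, 8.31, 41.31158, 58.3, 95.913]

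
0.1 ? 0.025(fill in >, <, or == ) >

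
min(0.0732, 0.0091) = 0.0091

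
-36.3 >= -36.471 True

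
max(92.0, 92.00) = 92.00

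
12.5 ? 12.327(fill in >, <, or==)>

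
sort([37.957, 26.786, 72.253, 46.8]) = [26.786, 37.957, 46.8, 72.253]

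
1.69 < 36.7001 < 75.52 True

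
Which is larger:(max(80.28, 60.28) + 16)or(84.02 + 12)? (max(80.28, 60.28) + 16)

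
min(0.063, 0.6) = 0.063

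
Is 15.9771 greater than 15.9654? Yes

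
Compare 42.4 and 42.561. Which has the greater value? 42.561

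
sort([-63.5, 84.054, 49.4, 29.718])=[-63.5, 29.718, 49.4, 84.054]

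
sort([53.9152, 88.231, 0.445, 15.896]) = [0.445, 15.896, 53.9152, 88.231]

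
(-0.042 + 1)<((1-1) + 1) True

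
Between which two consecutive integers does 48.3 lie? 48 and 49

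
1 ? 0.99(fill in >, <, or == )>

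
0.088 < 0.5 True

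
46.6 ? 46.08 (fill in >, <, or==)>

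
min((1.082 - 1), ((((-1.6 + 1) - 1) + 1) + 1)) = 0.082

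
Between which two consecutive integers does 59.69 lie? 59 and 60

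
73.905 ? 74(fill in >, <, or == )<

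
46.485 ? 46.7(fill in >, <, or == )<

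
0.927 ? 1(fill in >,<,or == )<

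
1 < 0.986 False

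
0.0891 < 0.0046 False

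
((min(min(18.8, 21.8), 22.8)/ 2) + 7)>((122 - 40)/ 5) False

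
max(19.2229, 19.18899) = 19.2229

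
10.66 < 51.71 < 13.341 False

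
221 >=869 False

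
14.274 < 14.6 True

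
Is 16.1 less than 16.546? Yes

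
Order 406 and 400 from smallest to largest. 400, 406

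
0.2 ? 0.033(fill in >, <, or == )>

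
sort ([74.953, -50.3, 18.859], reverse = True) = [74.953, 18.859, -50.3]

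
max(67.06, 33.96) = 67.06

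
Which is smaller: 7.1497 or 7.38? 7.1497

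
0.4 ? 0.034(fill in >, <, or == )>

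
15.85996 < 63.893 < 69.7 True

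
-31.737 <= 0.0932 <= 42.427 True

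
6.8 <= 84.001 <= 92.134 True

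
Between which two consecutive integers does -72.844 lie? -73 and -72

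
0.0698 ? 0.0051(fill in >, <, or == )>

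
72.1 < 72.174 True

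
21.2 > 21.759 False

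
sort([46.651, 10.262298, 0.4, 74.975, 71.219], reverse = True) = [74.975, 71.219, 46.651, 10.262298, 0.4]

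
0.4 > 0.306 True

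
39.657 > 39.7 False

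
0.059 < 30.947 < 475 True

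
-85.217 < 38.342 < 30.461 False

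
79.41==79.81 False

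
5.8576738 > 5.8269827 True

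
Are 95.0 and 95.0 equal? Yes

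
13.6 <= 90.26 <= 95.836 True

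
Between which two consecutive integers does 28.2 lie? 28 and 29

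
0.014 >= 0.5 False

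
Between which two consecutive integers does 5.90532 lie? 5 and 6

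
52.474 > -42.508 True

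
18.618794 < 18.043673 False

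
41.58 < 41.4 False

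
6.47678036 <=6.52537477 True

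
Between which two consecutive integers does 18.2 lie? 18 and 19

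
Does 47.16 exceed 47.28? No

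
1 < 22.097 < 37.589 True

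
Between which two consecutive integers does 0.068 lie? 0 and 1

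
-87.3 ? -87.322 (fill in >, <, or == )>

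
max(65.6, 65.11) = 65.6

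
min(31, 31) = 31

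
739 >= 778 False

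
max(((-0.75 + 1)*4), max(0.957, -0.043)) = 1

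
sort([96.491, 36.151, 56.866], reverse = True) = [96.491, 56.866, 36.151]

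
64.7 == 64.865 False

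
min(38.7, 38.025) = 38.025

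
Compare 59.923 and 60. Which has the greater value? 60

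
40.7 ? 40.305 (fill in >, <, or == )>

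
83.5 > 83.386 True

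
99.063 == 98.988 False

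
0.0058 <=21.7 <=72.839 True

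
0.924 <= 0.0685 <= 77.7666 False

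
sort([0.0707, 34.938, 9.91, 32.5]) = [0.0707, 9.91, 32.5, 34.938]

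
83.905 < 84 True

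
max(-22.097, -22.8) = -22.097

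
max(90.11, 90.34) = 90.34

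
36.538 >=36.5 True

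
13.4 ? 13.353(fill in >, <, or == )>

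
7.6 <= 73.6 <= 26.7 False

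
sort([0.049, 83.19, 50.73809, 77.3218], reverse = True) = [83.19, 77.3218, 50.73809, 0.049]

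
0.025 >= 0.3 False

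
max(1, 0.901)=1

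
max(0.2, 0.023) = 0.2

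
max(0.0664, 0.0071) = 0.0664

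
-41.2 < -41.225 False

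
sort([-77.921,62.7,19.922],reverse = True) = [62.7,19.922,-77.921]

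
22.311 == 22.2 False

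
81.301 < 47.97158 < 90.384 False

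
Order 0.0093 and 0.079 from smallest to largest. 0.0093, 0.079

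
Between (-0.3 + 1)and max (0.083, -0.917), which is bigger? (-0.3 + 1)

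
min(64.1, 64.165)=64.1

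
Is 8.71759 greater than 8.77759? No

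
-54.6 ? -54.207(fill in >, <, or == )<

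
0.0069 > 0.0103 False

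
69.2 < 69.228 True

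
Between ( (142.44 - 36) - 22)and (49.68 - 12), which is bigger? ( (142.44 - 36) - 22)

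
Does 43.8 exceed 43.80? No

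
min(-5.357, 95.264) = -5.357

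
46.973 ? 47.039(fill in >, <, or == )<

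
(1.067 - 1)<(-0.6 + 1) True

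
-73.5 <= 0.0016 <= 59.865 True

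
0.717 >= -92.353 True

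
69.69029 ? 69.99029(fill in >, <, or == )<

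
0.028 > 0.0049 True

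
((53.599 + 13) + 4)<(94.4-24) False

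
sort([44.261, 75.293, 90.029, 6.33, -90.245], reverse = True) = [90.029, 75.293, 44.261, 6.33, -90.245]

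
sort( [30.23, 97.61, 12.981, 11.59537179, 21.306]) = [11.59537179, 12.981, 21.306, 30.23, 97.61]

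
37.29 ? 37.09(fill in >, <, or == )>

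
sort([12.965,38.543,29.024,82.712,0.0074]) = [0.0074,12.965,29.024,38.543,82.712]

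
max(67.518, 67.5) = 67.518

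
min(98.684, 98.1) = 98.1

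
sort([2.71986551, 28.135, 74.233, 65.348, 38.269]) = [2.71986551, 28.135, 38.269, 65.348, 74.233]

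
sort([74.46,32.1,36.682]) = [32.1,36.682,74.46]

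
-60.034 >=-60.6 True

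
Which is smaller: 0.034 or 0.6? 0.034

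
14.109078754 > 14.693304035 False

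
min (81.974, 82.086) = 81.974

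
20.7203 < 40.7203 True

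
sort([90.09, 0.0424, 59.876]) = [0.0424, 59.876, 90.09]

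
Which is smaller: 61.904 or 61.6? 61.6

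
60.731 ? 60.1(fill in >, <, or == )>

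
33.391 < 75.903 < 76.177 True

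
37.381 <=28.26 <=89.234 False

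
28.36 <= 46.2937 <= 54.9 True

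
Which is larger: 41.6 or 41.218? 41.6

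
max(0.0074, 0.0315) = 0.0315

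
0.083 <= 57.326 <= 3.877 False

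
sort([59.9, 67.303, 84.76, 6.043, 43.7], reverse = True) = [84.76, 67.303, 59.9, 43.7, 6.043]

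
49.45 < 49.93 True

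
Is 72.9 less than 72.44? No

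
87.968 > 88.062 False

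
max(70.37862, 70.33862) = 70.37862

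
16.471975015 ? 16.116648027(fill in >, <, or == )>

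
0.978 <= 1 True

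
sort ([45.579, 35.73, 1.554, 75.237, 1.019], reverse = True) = [75.237, 45.579, 35.73, 1.554, 1.019]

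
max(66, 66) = 66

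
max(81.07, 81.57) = 81.57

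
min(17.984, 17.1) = 17.1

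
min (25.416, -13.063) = -13.063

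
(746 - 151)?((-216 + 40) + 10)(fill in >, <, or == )>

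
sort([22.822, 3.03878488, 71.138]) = [3.03878488, 22.822, 71.138]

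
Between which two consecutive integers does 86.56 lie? 86 and 87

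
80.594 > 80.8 False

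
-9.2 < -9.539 False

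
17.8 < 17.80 False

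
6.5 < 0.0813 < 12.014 False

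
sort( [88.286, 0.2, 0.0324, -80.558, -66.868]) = [-80.558, -66.868, 0.0324, 0.2, 88.286]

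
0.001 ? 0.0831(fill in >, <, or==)<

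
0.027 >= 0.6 False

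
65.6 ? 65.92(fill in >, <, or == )<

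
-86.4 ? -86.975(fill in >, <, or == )>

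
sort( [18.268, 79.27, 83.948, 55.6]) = [18.268, 55.6, 79.27, 83.948]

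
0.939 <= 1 True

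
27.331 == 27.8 False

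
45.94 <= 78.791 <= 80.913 True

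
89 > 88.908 True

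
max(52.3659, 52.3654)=52.3659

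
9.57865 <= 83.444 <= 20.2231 False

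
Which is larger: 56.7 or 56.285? 56.7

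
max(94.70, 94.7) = 94.7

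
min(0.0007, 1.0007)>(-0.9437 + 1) False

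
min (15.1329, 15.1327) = 15.1327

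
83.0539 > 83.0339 True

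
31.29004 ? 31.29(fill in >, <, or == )>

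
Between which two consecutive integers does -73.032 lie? -74 and -73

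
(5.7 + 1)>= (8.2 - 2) True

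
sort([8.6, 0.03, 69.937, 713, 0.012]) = [0.012, 0.03, 8.6, 69.937, 713]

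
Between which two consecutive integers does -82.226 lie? -83 and -82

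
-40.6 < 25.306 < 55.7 True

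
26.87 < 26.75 False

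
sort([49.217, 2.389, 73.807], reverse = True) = [73.807, 49.217, 2.389]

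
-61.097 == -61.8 False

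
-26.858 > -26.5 False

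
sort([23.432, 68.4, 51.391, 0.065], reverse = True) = [68.4, 51.391, 23.432, 0.065]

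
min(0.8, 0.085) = 0.085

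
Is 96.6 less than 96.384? No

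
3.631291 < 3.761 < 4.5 True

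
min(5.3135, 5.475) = 5.3135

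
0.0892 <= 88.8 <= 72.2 False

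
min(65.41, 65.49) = 65.41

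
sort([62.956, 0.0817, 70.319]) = [0.0817, 62.956, 70.319]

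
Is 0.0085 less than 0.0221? Yes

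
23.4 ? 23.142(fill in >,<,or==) >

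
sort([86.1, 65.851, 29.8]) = [29.8, 65.851, 86.1]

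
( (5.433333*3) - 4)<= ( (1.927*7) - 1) True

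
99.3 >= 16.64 True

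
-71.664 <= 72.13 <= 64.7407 False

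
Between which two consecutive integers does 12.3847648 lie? 12 and 13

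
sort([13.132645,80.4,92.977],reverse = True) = [92.977,80.4,13.132645]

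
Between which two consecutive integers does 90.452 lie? 90 and 91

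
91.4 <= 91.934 True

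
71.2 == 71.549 False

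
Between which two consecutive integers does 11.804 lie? 11 and 12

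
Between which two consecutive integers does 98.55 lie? 98 and 99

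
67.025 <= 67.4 True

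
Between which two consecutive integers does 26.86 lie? 26 and 27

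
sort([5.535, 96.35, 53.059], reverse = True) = [96.35, 53.059, 5.535]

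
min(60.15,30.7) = 30.7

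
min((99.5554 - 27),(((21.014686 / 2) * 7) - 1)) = 72.551401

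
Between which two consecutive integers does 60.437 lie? 60 and 61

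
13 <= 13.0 True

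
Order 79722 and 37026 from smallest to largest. 37026, 79722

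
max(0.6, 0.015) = 0.6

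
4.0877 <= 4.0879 True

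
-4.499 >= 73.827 False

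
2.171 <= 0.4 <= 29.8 False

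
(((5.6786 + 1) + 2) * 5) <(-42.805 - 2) False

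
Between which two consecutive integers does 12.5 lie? 12 and 13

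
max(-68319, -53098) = -53098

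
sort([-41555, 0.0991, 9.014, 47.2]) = [-41555, 0.0991, 9.014, 47.2]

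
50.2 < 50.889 True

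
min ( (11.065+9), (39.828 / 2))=19.914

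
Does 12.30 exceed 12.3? No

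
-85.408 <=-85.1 True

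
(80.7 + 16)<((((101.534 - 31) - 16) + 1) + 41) False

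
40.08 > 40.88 False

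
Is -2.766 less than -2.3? Yes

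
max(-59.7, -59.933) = -59.7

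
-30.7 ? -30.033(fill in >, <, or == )<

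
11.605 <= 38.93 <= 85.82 True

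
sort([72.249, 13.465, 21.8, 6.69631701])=[6.69631701, 13.465, 21.8, 72.249]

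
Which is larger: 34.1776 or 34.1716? 34.1776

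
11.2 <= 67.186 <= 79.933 True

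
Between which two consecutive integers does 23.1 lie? 23 and 24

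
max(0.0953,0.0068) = 0.0953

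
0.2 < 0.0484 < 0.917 False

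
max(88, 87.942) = 88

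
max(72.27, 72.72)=72.72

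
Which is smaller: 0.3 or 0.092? 0.092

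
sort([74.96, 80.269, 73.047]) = [73.047, 74.96, 80.269]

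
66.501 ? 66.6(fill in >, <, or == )<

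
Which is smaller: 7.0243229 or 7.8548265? 7.0243229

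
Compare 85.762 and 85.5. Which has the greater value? 85.762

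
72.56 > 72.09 True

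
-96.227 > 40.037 False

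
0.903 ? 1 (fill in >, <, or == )<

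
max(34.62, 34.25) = 34.62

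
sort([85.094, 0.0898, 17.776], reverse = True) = [85.094, 17.776, 0.0898]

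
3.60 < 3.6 False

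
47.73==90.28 False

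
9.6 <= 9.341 False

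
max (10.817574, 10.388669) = 10.817574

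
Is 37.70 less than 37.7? No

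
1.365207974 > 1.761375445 False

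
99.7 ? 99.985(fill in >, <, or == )<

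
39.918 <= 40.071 True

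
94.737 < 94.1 False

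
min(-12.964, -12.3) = -12.964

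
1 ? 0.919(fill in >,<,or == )>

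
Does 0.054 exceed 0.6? No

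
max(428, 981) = 981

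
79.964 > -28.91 True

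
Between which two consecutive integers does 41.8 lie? 41 and 42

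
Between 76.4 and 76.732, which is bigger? 76.732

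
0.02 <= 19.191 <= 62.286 True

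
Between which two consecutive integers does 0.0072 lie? 0 and 1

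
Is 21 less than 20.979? No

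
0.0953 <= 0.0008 False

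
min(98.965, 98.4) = 98.4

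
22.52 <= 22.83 True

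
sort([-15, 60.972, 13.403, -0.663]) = [-15, -0.663, 13.403, 60.972]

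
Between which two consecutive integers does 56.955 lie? 56 and 57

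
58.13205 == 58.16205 False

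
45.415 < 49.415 True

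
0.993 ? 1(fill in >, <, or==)<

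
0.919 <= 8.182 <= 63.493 True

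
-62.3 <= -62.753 False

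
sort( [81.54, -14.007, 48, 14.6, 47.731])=[-14.007, 14.6, 47.731, 48, 81.54]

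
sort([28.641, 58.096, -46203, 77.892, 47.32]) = [-46203, 28.641, 47.32, 58.096, 77.892]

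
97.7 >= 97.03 True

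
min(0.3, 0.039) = 0.039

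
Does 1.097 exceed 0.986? Yes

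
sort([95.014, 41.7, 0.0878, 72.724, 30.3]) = [0.0878, 30.3, 41.7, 72.724, 95.014]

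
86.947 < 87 True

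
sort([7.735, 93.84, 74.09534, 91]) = [7.735, 74.09534, 91, 93.84]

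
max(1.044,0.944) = 1.044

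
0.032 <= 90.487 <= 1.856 False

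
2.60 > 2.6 False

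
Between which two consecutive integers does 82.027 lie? 82 and 83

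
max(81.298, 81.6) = 81.6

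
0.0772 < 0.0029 False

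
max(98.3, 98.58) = 98.58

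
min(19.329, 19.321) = 19.321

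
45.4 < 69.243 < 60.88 False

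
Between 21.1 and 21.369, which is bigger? 21.369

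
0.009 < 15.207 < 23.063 True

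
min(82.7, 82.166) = 82.166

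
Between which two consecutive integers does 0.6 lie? 0 and 1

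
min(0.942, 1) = 0.942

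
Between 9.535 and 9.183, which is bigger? 9.535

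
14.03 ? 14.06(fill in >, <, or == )<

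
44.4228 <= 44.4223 False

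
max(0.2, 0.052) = 0.2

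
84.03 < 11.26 False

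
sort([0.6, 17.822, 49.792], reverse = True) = [49.792, 17.822, 0.6]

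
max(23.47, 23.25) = 23.47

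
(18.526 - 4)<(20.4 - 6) False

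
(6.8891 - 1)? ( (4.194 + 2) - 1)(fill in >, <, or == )>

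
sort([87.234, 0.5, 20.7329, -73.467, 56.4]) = [-73.467, 0.5, 20.7329, 56.4, 87.234]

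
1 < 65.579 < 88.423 True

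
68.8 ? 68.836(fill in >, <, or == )<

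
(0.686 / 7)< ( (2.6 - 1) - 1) True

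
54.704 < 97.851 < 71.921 False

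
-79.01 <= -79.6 False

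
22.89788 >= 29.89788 False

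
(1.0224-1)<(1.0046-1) False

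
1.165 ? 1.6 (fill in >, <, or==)<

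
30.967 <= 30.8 False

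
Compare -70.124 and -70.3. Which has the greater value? -70.124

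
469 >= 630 False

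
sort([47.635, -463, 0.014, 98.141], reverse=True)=[98.141, 47.635, 0.014, -463]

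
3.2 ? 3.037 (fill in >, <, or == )>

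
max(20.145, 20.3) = 20.3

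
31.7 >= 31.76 False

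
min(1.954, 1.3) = 1.3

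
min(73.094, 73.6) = 73.094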